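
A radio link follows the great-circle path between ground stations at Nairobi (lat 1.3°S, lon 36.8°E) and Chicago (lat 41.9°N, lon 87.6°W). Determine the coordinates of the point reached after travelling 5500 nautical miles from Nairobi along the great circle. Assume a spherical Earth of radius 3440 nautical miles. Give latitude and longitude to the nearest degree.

Write both endpoints as unit vectors p₁, p₂ with components (cos φ cos λ, cos φ sin λ, sin φ).
The central angle between the endpoints is δ = arccos(p₁·p₂) ≈ 2.021 rad (115.8°). The total great-circle distance is δ·R ≈ 2.021 × 3440 ≈ 6954 nmi, so the target fraction is f = 5500/6954 ≈ 0.791.
Interpolate at f ≈ 0.791 with slerp weights a = sin((1−f)δ)/sin δ ≈ 0.456, b = sin(fδ)/sin δ ≈ 1.110.
p = a·p₁ + b·p₂ ≈ (0.399, -0.553, 0.731); φ = arcsin(p_z) ≈ 46.99°, λ = atan2(p_y, p_x) ≈ -54.16°.

≈ lat 47°N, lon 54°W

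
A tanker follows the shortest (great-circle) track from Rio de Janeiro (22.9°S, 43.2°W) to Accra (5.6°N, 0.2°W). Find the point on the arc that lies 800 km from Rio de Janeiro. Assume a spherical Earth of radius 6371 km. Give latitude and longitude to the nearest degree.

From cos δ = sin φ₁ sin φ₂ + cos φ₁ cos φ₂ cos Δλ, the central angle is δ ≈ 0.886 rad (50.8°). The total great-circle distance is δ·R ≈ 0.886 × 6371 ≈ 5645 km, so the target fraction is f = 800/5645 ≈ 0.142.
Interpolate at f ≈ 0.142 with slerp weights a = sin((1−f)δ)/sin δ ≈ 0.890, b = sin(fδ)/sin δ ≈ 0.162.
p = a·p₁ + b·p₂ ≈ (0.758, -0.562, -0.330); φ = arcsin(p_z) ≈ -19.30°, λ = atan2(p_y, p_x) ≈ -36.52°.

≈ 19°S, 37°W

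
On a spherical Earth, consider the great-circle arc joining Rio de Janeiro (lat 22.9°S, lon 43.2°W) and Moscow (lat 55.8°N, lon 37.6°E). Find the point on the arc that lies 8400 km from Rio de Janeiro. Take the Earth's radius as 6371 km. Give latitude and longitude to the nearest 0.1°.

≈ lat 39.4°N, lon 2.5°E

From cos δ = sin φ₁ sin φ₂ + cos φ₁ cos φ₂ cos Δλ, the central angle is δ ≈ 1.812 rad (103.8°). The total great-circle distance is δ·R ≈ 1.812 × 6371 ≈ 11545 km, so the target fraction is f = 8400/11545 ≈ 0.728.
Interpolate at f ≈ 0.728 with slerp weights a = sin((1−f)δ)/sin δ ≈ 0.488, b = sin(fδ)/sin δ ≈ 0.997.
p = a·p₁ + b·p₂ ≈ (0.772, 0.034, 0.635); φ = arcsin(p_z) ≈ 39.41°, λ = atan2(p_y, p_x) ≈ 2.54°.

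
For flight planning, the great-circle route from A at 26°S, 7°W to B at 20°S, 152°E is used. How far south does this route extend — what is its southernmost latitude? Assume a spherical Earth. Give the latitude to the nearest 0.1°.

The great circle lies in the plane with unit normal n̂ = (p₁ × p₂)/|p₁ × p₂|.
Here n̂_z ≈ +0.393; the vertex latitude is φ_max = arccos|n̂_z| ≈ 66.8°.

≈ 66.8°S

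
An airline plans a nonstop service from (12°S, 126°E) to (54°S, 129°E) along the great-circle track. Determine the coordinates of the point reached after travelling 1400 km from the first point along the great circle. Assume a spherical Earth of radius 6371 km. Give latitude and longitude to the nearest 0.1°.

Write both endpoints as unit vectors p₁, p₂ with components (cos φ cos λ, cos φ sin λ, sin φ).
The central angle between the endpoints is δ = arccos(p₁·p₂) ≈ 0.734 rad (42.1°). The total great-circle distance is δ·R ≈ 0.734 × 6371 ≈ 4678 km, so the target fraction is f = 1400/4678 ≈ 0.299.
Interpolate at f ≈ 0.299 with slerp weights a = sin((1−f)δ)/sin δ ≈ 0.734, b = sin(fδ)/sin δ ≈ 0.325.
p = a·p₁ + b·p₂ ≈ (-0.543, 0.730, -0.416); φ = arcsin(p_z) ≈ -24.58°, λ = atan2(p_y, p_x) ≈ 126.63°.

≈ (24.6°S, 126.6°E)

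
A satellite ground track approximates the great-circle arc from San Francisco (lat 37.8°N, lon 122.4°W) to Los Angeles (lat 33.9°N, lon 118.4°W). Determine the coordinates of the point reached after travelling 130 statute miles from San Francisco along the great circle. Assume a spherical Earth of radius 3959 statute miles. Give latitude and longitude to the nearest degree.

≈ lat 36°N, lon 121°W

Convert each endpoint to a unit vector on the sphere (x = cos φ cos λ, y = cos φ sin λ, z = sin φ).
The central angle between the endpoints is δ = arccos(p₁·p₂) ≈ 0.088 rad (5.1°). The total great-circle distance is δ·R ≈ 0.088 × 3959 ≈ 350 mi, so the target fraction is f = 130/350 ≈ 0.371.
Interpolate at f ≈ 0.371 with slerp weights a = sin((1−f)δ)/sin δ ≈ 0.629, b = sin(fδ)/sin δ ≈ 0.371.
p = a·p₁ + b·p₂ ≈ (-0.413, -0.691, 0.593); φ = arcsin(p_z) ≈ 36.37°, λ = atan2(p_y, p_x) ≈ -120.87°.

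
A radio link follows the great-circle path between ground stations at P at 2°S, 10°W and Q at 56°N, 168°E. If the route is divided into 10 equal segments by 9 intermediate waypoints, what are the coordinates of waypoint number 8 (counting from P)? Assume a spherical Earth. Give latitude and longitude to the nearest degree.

Write both endpoints as unit vectors p₁, p₂ with components (cos φ cos λ, cos φ sin λ, sin φ).
The central angle between the endpoints is δ = arccos(p₁·p₂) ≈ 2.199 rad (126.0°).
Interpolate at f = 8/10 with slerp weights a = sin((1−f)δ)/sin δ ≈ 0.526, b = sin(fδ)/sin δ ≈ 1.214.
p = a·p₁ + b·p₂ ≈ (-0.146, 0.050, 0.988); φ = arcsin(p_z) ≈ 81.11°, λ = atan2(p_y, p_x) ≈ 161.18°.

≈ 81°N, 161°E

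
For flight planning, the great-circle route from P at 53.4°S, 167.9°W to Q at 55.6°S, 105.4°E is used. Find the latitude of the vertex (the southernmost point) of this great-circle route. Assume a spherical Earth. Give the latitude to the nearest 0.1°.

The great circle lies in the plane with unit normal n̂ = (p₁ × p₂)/|p₁ × p₂|.
Here n̂_z ≈ -0.460; the vertex latitude is φ_max = arccos|n̂_z| ≈ 62.6°.
Check via Clairaut: cos φ_max = |cos φ₁| · sin C = cos(53.4°)·sin(129.6°) ≈ 0.460, again giving ≈ 62.6°.

≈ 62.6°S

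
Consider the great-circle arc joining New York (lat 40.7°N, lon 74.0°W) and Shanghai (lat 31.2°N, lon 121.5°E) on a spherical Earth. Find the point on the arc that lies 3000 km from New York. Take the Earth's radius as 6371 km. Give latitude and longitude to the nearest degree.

≈ lat 66°N, lon 90°W

The haversine formula gives a central angle δ ≈ 1.862 rad (106.7°) between the endpoints. The total great-circle distance is δ·R ≈ 1.862 × 6371 ≈ 11863 km, so the target fraction is f = 3000/11863 ≈ 0.253.
Interpolate at f ≈ 0.253 with slerp weights a = sin((1−f)δ)/sin δ ≈ 1.027, b = sin(fδ)/sin δ ≈ 0.474.
p = a·p₁ + b·p₂ ≈ (0.003, -0.403, 0.915); φ = arcsin(p_z) ≈ 66.23°, λ = atan2(p_y, p_x) ≈ -89.58°.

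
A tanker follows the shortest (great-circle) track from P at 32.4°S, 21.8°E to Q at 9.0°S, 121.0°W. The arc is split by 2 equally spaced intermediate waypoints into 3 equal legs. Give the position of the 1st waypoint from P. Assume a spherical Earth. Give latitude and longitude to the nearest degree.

Convert each endpoint to a unit vector on the sphere (x = cos φ cos λ, y = cos φ sin λ, z = sin φ).
The central angle between the endpoints is δ = arccos(p₁·p₂) ≈ 2.190 rad (125.5°).
Interpolate at f = 1/3 with slerp weights a = sin((1−f)δ)/sin δ ≈ 1.221, b = sin(fδ)/sin δ ≈ 0.819.
p = a·p₁ + b·p₂ ≈ (0.540, -0.311, -0.782); φ = arcsin(p_z) ≈ -51.45°, λ = atan2(p_y, p_x) ≈ -29.90°.

≈ 51°S, 30°W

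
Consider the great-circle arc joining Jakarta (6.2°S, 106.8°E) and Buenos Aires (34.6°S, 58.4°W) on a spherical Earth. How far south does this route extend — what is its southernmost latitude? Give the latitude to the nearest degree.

≈ 72°S

The great circle lies in the plane with unit normal n̂ = (p₁ × p₂)/|p₁ × p₂|.
Here n̂_z ≈ -0.306; the vertex latitude is φ_max = arccos|n̂_z| ≈ 72.2°.
Check via Clairaut: cos φ_max = |cos φ₁| · sin C = cos(6.2°)·sin(162.1°) ≈ 0.306, again giving ≈ 72.2°.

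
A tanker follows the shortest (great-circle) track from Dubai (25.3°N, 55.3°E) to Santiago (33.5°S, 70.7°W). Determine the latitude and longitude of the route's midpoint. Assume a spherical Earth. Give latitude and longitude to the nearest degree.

≈ 9°S, 3°W

Write both endpoints as unit vectors p₁, p₂ with components (cos φ cos λ, cos φ sin λ, sin φ).
The central angle between the endpoints is δ = arccos(p₁·p₂) ≈ 2.317 rad (132.8°).
Interpolate at f = 1/2 with slerp weights a = sin((1−f)δ)/sin δ ≈ 1.248, b = sin(fδ)/sin δ ≈ 1.248.
p = a·p₁ + b·p₂ ≈ (0.986, -0.055, -0.155); φ = arcsin(p_z) ≈ -8.94°, λ = atan2(p_y, p_x) ≈ -3.17°.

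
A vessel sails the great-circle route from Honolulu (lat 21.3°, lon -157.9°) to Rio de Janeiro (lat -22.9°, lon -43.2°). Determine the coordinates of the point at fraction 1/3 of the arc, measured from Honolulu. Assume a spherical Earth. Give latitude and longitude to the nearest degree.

≈ lat 7°, lon -119°

Convert each endpoint to a unit vector on the sphere (x = cos φ cos λ, y = cos φ sin λ, z = sin φ).
The central angle between the endpoints is δ = arccos(p₁·p₂) ≈ 2.094 rad (120.0°).
Interpolate at f = 1/3 with slerp weights a = sin((1−f)δ)/sin δ ≈ 1.137, b = sin(fδ)/sin δ ≈ 0.742.
p = a·p₁ + b·p₂ ≈ (-0.483, -0.867, 0.124); φ = arcsin(p_z) ≈ 7.14°, λ = atan2(p_y, p_x) ≈ -119.14°.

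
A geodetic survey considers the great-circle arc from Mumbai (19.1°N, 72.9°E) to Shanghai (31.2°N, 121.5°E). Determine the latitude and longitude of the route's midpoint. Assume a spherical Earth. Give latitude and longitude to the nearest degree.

The haversine formula gives a central angle δ ≈ 0.790 rad (45.2°) between the endpoints.
Interpolate at f = 1/2 with slerp weights a = sin((1−f)δ)/sin δ ≈ 0.542, b = sin(fδ)/sin δ ≈ 0.542.
p = a·p₁ + b·p₂ ≈ (-0.092, 0.884, 0.458); φ = arcsin(p_z) ≈ 27.25°, λ = atan2(p_y, p_x) ≈ 95.91°.

≈ 27°N, 96°E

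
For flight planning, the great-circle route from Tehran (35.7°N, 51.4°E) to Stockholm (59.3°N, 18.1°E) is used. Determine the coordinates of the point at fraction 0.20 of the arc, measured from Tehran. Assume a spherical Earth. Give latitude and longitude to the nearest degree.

Write both endpoints as unit vectors p₁, p₂ with components (cos φ cos λ, cos φ sin λ, sin φ).
The central angle between the endpoints is δ = arccos(p₁·p₂) ≈ 0.558 rad (32.0°).
Interpolate at f = 0.20 with slerp weights a = sin((1−f)δ)/sin δ ≈ 0.815, b = sin(fδ)/sin δ ≈ 0.210.
p = a·p₁ + b·p₂ ≈ (0.515, 0.551, 0.657); φ = arcsin(p_z) ≈ 41.04°, λ = atan2(p_y, p_x) ≈ 46.92°.

≈ 41°N, 47°E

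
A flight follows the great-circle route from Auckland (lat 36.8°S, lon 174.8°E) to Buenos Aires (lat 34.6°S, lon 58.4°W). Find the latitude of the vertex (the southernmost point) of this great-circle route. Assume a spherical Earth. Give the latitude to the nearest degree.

≈ 58°S

The great circle lies in the plane with unit normal n̂ = (p₁ × p₂)/|p₁ × p₂|.
Here n̂_z ≈ +0.529; the vertex latitude is φ_max = arccos|n̂_z| ≈ 58.1°.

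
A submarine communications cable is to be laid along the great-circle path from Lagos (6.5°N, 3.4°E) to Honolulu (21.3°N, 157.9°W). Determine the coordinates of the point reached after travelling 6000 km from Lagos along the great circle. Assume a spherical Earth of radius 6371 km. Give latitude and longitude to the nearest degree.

Convert each endpoint to a unit vector on the sphere (x = cos φ cos λ, y = cos φ sin λ, z = sin φ).
The central angle between the endpoints is δ = arccos(p₁·p₂) ≈ 2.560 rad (146.7°). The total great-circle distance is δ·R ≈ 2.560 × 6371 ≈ 16311 km, so the target fraction is f = 6000/16311 ≈ 0.368.
Interpolate at f ≈ 0.368 with slerp weights a = sin((1−f)δ)/sin δ ≈ 1.819, b = sin(fδ)/sin δ ≈ 1.472.
p = a·p₁ + b·p₂ ≈ (0.533, -0.409, 0.741); φ = arcsin(p_z) ≈ 47.80°, λ = atan2(p_y, p_x) ≈ -37.50°.

≈ (48°N, 37°W)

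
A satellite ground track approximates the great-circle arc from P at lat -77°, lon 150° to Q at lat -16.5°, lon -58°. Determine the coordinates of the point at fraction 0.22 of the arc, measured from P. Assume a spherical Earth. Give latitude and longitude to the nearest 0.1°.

The haversine formula gives a central angle δ ≈ 1.484 rad (85.0°) between the endpoints.
Interpolate at f = 0.22 with slerp weights a = sin((1−f)δ)/sin δ ≈ 0.919, b = sin(fδ)/sin δ ≈ 0.322.
p = a·p₁ + b·p₂ ≈ (-0.015, -0.158, -0.987); φ = arcsin(p_z) ≈ -80.84°, λ = atan2(p_y, p_x) ≈ -95.59°.

≈ lat -80.8°, lon -95.6°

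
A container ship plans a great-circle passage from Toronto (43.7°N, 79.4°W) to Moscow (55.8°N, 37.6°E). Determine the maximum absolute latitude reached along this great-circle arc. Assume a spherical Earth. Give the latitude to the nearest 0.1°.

≈ 66.9°N

The great circle lies in the plane with unit normal n̂ = (p₁ × p₂)/|p₁ × p₂|.
Here n̂_z ≈ +0.393; the vertex latitude is φ_max = arccos|n̂_z| ≈ 66.9°.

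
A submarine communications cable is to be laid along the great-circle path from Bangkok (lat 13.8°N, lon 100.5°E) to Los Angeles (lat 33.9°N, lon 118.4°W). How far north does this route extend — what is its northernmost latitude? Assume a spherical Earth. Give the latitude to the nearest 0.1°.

The great circle lies in the plane with unit normal n̂ = (p₁ × p₂)/|p₁ × p₂|.
Here n̂_z ≈ +0.582; the vertex latitude is φ_max = arccos|n̂_z| ≈ 54.4°.
Check via Clairaut: cos φ_max = |cos φ₁| · sin C = cos(13.8°)·sin(36.8°) ≈ 0.582, again giving ≈ 54.4°.

≈ 54.4°N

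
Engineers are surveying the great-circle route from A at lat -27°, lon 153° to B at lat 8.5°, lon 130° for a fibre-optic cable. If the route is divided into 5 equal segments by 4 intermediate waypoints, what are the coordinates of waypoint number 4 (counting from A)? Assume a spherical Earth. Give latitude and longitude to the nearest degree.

Convert each endpoint to a unit vector on the sphere (x = cos φ cos λ, y = cos φ sin λ, z = sin φ).
The central angle between the endpoints is δ = arccos(p₁·p₂) ≈ 0.732 rad (41.9°).
Interpolate at f = 4/5 with slerp weights a = sin((1−f)δ)/sin δ ≈ 0.218, b = sin(fδ)/sin δ ≈ 0.827.
p = a·p₁ + b·p₂ ≈ (-0.699, 0.715, 0.023); φ = arcsin(p_z) ≈ 1.33°, λ = atan2(p_y, p_x) ≈ 134.36°.

≈ lat 1°, lon 134°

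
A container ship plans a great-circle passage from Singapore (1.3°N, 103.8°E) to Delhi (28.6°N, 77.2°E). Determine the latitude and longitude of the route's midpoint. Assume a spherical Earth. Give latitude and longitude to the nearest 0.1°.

≈ (15.3°N, 91.4°E)

Convert each endpoint to a unit vector on the sphere (x = cos φ cos λ, y = cos φ sin λ, z = sin φ).
The central angle between the endpoints is δ = arccos(p₁·p₂) ≈ 0.651 rad (37.3°).
Interpolate at f = 1/2 with slerp weights a = sin((1−f)δ)/sin δ ≈ 0.528, b = sin(fδ)/sin δ ≈ 0.528.
p = a·p₁ + b·p₂ ≈ (-0.023, 0.964, 0.265); φ = arcsin(p_z) ≈ 15.34°, λ = atan2(p_y, p_x) ≈ 91.38°.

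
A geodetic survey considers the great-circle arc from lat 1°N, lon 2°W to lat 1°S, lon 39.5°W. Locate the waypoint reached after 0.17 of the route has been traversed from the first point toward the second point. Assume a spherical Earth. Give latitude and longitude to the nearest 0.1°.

≈ lat 0.7°N, lon 8.4°W

From cos δ = sin φ₁ sin φ₂ + cos φ₁ cos φ₂ cos Δλ, the central angle is δ ≈ 0.655 rad (37.6°).
Interpolate at f = 0.17 with slerp weights a = sin((1−f)δ)/sin δ ≈ 0.849, b = sin(fδ)/sin δ ≈ 0.182.
p = a·p₁ + b·p₂ ≈ (0.989, -0.146, 0.012); φ = arcsin(p_z) ≈ 0.67°, λ = atan2(p_y, p_x) ≈ -8.38°.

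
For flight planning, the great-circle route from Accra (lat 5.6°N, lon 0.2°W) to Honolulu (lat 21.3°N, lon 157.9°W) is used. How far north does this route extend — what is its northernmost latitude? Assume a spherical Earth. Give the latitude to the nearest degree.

The great circle lies in the plane with unit normal n̂ = (p₁ × p₂)/|p₁ × p₂|.
Here n̂_z ≈ -0.619; the vertex latitude is φ_max = arccos|n̂_z| ≈ 51.8°.

≈ 52°N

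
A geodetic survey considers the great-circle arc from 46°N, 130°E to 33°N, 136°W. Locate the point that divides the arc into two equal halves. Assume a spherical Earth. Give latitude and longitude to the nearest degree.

≈ 50°N, 177°W

Convert each endpoint to a unit vector on the sphere (x = cos φ cos λ, y = cos φ sin λ, z = sin φ).
The central angle between the endpoints is δ = arccos(p₁·p₂) ≈ 1.212 rad (69.4°).
Interpolate at f = 1/2 with slerp weights a = sin((1−f)δ)/sin δ ≈ 0.608, b = sin(fδ)/sin δ ≈ 0.608.
p = a·p₁ + b·p₂ ≈ (-0.639, -0.031, 0.769); φ = arcsin(p_z) ≈ 50.26°, λ = atan2(p_y, p_x) ≈ -177.25°.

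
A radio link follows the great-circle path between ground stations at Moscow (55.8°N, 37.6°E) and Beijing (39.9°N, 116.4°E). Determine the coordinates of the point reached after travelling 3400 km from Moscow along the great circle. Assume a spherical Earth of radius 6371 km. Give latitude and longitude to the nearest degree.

Convert each endpoint to a unit vector on the sphere (x = cos φ cos λ, y = cos φ sin λ, z = sin φ).
The central angle between the endpoints is δ = arccos(p₁·p₂) ≈ 0.909 rad (52.1°). The total great-circle distance is δ·R ≈ 0.909 × 6371 ≈ 5793 km, so the target fraction is f = 3400/5793 ≈ 0.587.
Interpolate at f ≈ 0.587 with slerp weights a = sin((1−f)δ)/sin δ ≈ 0.465, b = sin(fδ)/sin δ ≈ 0.645.
p = a·p₁ + b·p₂ ≈ (-0.013, 0.602, 0.798); φ = arcsin(p_z) ≈ 52.95°, λ = atan2(p_y, p_x) ≈ 91.22°.

≈ 53°N, 91°E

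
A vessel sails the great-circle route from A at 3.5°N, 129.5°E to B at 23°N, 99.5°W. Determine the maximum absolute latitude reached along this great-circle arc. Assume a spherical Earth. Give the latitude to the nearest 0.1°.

The great circle lies in the plane with unit normal n̂ = (p₁ × p₂)/|p₁ × p₂|.
Here n̂_z ≈ +0.850; the vertex latitude is φ_max = arccos|n̂_z| ≈ 31.7°.

≈ 31.7°N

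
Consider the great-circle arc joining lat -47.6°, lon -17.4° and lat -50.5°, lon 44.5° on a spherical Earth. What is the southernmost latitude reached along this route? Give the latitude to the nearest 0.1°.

The great circle lies in the plane with unit normal n̂ = (p₁ × p₂)/|p₁ × p₂|.
Here n̂_z ≈ +0.595; the vertex latitude is φ_max = arccos|n̂_z| ≈ 53.5°.
Check via Clairaut: cos φ_max = |cos φ₁| · sin C = cos(47.6°)·sin(118.1°) ≈ 0.595, again giving ≈ 53.5°.

≈ -53.5°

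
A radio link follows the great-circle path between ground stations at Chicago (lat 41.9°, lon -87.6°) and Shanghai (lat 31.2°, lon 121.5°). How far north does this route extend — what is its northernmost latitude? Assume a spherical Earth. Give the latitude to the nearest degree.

≈ 72°

The great circle lies in the plane with unit normal n̂ = (p₁ × p₂)/|p₁ × p₂|.
Here n̂_z ≈ -0.317; the vertex latitude is φ_max = arccos|n̂_z| ≈ 71.5°.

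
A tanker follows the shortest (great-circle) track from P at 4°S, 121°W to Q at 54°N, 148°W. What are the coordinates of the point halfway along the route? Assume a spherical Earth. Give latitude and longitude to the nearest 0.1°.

Convert each endpoint to a unit vector on the sphere (x = cos φ cos λ, y = cos φ sin λ, z = sin φ).
The central angle between the endpoints is δ = arccos(p₁·p₂) ≈ 1.086 rad (62.2°).
Interpolate at f = 1/2 with slerp weights a = sin((1−f)δ)/sin δ ≈ 0.584, b = sin(fδ)/sin δ ≈ 0.584.
p = a·p₁ + b·p₂ ≈ (-0.591, -0.681, 0.432); φ = arcsin(p_z) ≈ 25.58°, λ = atan2(p_y, p_x) ≈ -130.95°.

≈ 25.6°N, 130.9°W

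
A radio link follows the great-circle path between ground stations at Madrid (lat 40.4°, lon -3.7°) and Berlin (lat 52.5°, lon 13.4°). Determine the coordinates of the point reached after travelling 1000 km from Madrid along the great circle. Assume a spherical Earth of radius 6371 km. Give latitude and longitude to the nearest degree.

Write both endpoints as unit vectors p₁, p₂ with components (cos φ cos λ, cos φ sin λ, sin φ).
The central angle between the endpoints is δ = arccos(p₁·p₂) ≈ 0.293 rad (16.8°). The total great-circle distance is δ·R ≈ 0.293 × 6371 ≈ 1869 km, so the target fraction is f = 1000/1869 ≈ 0.535.
Interpolate at f ≈ 0.535 with slerp weights a = sin((1−f)δ)/sin δ ≈ 0.470, b = sin(fδ)/sin δ ≈ 0.541.
p = a·p₁ + b·p₂ ≈ (0.677, 0.053, 0.734); φ = arcsin(p_z) ≈ 47.19°, λ = atan2(p_y, p_x) ≈ 4.49°.

≈ lat 47°, lon 4°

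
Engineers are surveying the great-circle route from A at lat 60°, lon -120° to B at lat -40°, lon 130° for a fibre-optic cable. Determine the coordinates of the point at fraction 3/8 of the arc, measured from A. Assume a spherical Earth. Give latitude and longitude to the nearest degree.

Write both endpoints as unit vectors p₁, p₂ with components (cos φ cos λ, cos φ sin λ, sin φ).
The central angle between the endpoints is δ = arccos(p₁·p₂) ≈ 2.329 rad (133.4°).
Interpolate at f = 3/8 with slerp weights a = sin((1−f)δ)/sin δ ≈ 1.368, b = sin(fδ)/sin δ ≈ 1.056.
p = a·p₁ + b·p₂ ≈ (-0.862, 0.027, 0.506); φ = arcsin(p_z) ≈ 30.42°, λ = atan2(p_y, p_x) ≈ 178.20°.

≈ lat 30°, lon 178°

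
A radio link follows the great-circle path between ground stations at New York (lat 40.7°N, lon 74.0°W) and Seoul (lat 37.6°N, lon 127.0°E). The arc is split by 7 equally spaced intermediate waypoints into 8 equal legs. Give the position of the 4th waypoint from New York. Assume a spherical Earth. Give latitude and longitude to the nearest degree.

≈ lat 77°N, lon 160°W

Convert each endpoint to a unit vector on the sphere (x = cos φ cos λ, y = cos φ sin λ, z = sin φ).
The central angle between the endpoints is δ = arccos(p₁·p₂) ≈ 1.734 rad (99.4°).
Interpolate at f = 4/8 with slerp weights a = sin((1−f)δ)/sin δ ≈ 0.773, b = sin(fδ)/sin δ ≈ 0.773.
p = a·p₁ + b·p₂ ≈ (-0.207, -0.074, 0.976); φ = arcsin(p_z) ≈ 77.30°, λ = atan2(p_y, p_x) ≈ -160.28°.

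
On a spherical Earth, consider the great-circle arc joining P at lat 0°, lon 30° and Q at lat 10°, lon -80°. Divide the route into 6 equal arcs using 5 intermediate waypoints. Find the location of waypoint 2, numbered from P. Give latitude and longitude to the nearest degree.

≈ lat 6°, lon -6°

From cos δ = sin φ₁ sin φ₂ + cos φ₁ cos φ₂ cos Δλ, the central angle is δ ≈ 1.914 rad (109.7°).
Interpolate at f = 2/6 with slerp weights a = sin((1−f)δ)/sin δ ≈ 1.016, b = sin(fδ)/sin δ ≈ 0.633.
p = a·p₁ + b·p₂ ≈ (0.988, -0.105, 0.110); φ = arcsin(p_z) ≈ 6.31°, λ = atan2(p_y, p_x) ≈ -6.09°.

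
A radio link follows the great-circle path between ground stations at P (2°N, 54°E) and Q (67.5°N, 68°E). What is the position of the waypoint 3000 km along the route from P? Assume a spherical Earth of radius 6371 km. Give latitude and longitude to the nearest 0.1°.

≈ (28.8°N, 57.0°E)

Write both endpoints as unit vectors p₁, p₂ with components (cos φ cos λ, cos φ sin λ, sin φ).
The central angle between the endpoints is δ = arccos(p₁·p₂) ≈ 1.156 rad (66.2°). The total great-circle distance is δ·R ≈ 1.156 × 6371 ≈ 7363 km, so the target fraction is f = 3000/7363 ≈ 0.407.
Interpolate at f ≈ 0.407 with slerp weights a = sin((1−f)δ)/sin δ ≈ 0.691, b = sin(fδ)/sin δ ≈ 0.496.
p = a·p₁ + b·p₂ ≈ (0.477, 0.735, 0.482); φ = arcsin(p_z) ≈ 28.83°, λ = atan2(p_y, p_x) ≈ 57.00°.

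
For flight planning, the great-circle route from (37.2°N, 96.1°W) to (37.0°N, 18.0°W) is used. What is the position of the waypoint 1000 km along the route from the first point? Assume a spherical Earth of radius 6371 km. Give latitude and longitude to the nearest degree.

≈ (41°N, 85°W)

Write both endpoints as unit vectors p₁, p₂ with components (cos φ cos λ, cos φ sin λ, sin φ).
The central angle between the endpoints is δ = arccos(p₁·p₂) ≈ 1.053 rad (60.3°). The total great-circle distance is δ·R ≈ 1.053 × 6371 ≈ 6708 km, so the target fraction is f = 1000/6708 ≈ 0.149.
Interpolate at f ≈ 0.149 with slerp weights a = sin((1−f)δ)/sin δ ≈ 0.899, b = sin(fδ)/sin δ ≈ 0.180.
p = a·p₁ + b·p₂ ≈ (0.061, -0.756, 0.652); φ = arcsin(p_z) ≈ 40.66°, λ = atan2(p_y, p_x) ≈ -85.42°.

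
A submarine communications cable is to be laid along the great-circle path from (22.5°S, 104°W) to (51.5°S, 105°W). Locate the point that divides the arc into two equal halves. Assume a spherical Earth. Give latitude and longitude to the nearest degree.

Convert each endpoint to a unit vector on the sphere (x = cos φ cos λ, y = cos φ sin λ, z = sin φ).
The central angle between the endpoints is δ = arccos(p₁·p₂) ≈ 0.506 rad (29.0°).
Interpolate at f = 1/2 with slerp weights a = sin((1−f)δ)/sin δ ≈ 0.516, b = sin(fδ)/sin δ ≈ 0.516.
p = a·p₁ + b·p₂ ≈ (-0.199, -0.774, -0.602); φ = arcsin(p_z) ≈ -37.00°, λ = atan2(p_y, p_x) ≈ -104.40°.

≈ (37°S, 104°W)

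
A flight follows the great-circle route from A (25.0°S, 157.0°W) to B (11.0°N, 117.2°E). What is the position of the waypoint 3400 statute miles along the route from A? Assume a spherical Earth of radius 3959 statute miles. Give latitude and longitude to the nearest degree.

≈ (8°S, 155°E)

Write both endpoints as unit vectors p₁, p₂ with components (cos φ cos λ, cos φ sin λ, sin φ).
The central angle between the endpoints is δ = arccos(p₁·p₂) ≈ 1.586 rad (90.9°). The total great-circle distance is δ·R ≈ 1.586 × 3959 ≈ 6280 mi, so the target fraction is f = 3400/6280 ≈ 0.541.
Interpolate at f ≈ 0.541 with slerp weights a = sin((1−f)δ)/sin δ ≈ 0.665, b = sin(fδ)/sin δ ≈ 0.757.
p = a·p₁ + b·p₂ ≈ (-0.895, 0.426, -0.137); φ = arcsin(p_z) ≈ -7.85°, λ = atan2(p_y, p_x) ≈ 154.56°.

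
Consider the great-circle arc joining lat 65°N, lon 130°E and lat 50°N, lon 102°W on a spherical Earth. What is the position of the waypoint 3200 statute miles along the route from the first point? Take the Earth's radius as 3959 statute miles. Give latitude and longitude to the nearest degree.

≈ lat 61°N, lon 111°W

Write both endpoints as unit vectors p₁, p₂ with components (cos φ cos λ, cos φ sin λ, sin φ).
The central angle between the endpoints is δ = arccos(p₁·p₂) ≈ 1.016 rad (58.2°). The total great-circle distance is δ·R ≈ 1.016 × 3959 ≈ 4021 mi, so the target fraction is f = 3200/4021 ≈ 0.796.
Interpolate at f ≈ 0.796 with slerp weights a = sin((1−f)δ)/sin δ ≈ 0.242, b = sin(fδ)/sin δ ≈ 0.851.
p = a·p₁ + b·p₂ ≈ (-0.180, -0.457, 0.871); φ = arcsin(p_z) ≈ 60.62°, λ = atan2(p_y, p_x) ≈ -111.47°.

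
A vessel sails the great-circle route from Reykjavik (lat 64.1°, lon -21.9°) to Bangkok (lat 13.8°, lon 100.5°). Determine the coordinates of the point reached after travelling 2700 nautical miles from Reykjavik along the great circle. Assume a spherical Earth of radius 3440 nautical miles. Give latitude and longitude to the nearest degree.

≈ lat 54°, lon 74°

Convert each endpoint to a unit vector on the sphere (x = cos φ cos λ, y = cos φ sin λ, z = sin φ).
The central angle between the endpoints is δ = arccos(p₁·p₂) ≈ 1.584 rad (90.7°). The total great-circle distance is δ·R ≈ 1.584 × 3440 ≈ 5447 nmi, so the target fraction is f = 2700/5447 ≈ 0.496.
Interpolate at f ≈ 0.496 with slerp weights a = sin((1−f)δ)/sin δ ≈ 0.716, b = sin(fδ)/sin δ ≈ 0.707.
p = a·p₁ + b·p₂ ≈ (0.165, 0.558, 0.813); φ = arcsin(p_z) ≈ 54.40°, λ = atan2(p_y, p_x) ≈ 73.51°.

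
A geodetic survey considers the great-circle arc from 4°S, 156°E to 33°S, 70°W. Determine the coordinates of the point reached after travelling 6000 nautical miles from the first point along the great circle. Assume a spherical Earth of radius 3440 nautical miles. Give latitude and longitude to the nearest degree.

From cos δ = sin φ₁ sin φ₂ + cos φ₁ cos φ₂ cos Δλ, the central angle is δ ≈ 2.145 rad (122.9°). The total great-circle distance is δ·R ≈ 2.145 × 3440 ≈ 7379 nmi, so the target fraction is f = 6000/7379 ≈ 0.813.
Interpolate at f ≈ 0.813 with slerp weights a = sin((1−f)δ)/sin δ ≈ 0.465, b = sin(fδ)/sin δ ≈ 1.173.
p = a·p₁ + b·p₂ ≈ (-0.087, -0.736, -0.671); φ = arcsin(p_z) ≈ -42.17°, λ = atan2(p_y, p_x) ≈ -96.74°.

≈ 42°S, 97°W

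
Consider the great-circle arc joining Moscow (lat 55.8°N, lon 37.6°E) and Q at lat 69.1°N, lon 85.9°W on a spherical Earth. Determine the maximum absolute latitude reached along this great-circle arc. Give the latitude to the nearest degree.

The great circle lies in the plane with unit normal n̂ = (p₁ × p₂)/|p₁ × p₂|.
Here n̂_z ≈ -0.223; the vertex latitude is φ_max = arccos|n̂_z| ≈ 77.1°.
Check via Clairaut: cos φ_max = |cos φ₁| · sin C = cos(55.8°)·sin(23.4°) ≈ 0.223, again giving ≈ 77.1°.

≈ 77°N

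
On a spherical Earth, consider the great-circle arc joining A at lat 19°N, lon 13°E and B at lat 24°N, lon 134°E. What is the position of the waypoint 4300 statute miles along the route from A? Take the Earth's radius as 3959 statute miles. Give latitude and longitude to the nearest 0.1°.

≈ lat 38.7°N, lon 82.2°E

Write both endpoints as unit vectors p₁, p₂ with components (cos φ cos λ, cos φ sin λ, sin φ).
The central angle between the endpoints is δ = arccos(p₁·p₂) ≈ 1.889 rad (108.2°). The total great-circle distance is δ·R ≈ 1.889 × 3959 ≈ 7477 mi, so the target fraction is f = 4300/7477 ≈ 0.575.
Interpolate at f ≈ 0.575 with slerp weights a = sin((1−f)δ)/sin δ ≈ 0.757, b = sin(fδ)/sin δ ≈ 0.931.
p = a·p₁ + b·p₂ ≈ (0.106, 0.773, 0.625); φ = arcsin(p_z) ≈ 38.70°, λ = atan2(p_y, p_x) ≈ 82.17°.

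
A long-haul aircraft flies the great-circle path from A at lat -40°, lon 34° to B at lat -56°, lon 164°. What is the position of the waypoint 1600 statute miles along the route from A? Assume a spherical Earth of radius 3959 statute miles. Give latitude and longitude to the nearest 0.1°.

The haversine formula gives a central angle δ ≈ 1.310 rad (75.1°) between the endpoints. The total great-circle distance is δ·R ≈ 1.310 × 3959 ≈ 5188 mi, so the target fraction is f = 1600/5188 ≈ 0.308.
Interpolate at f ≈ 0.308 with slerp weights a = sin((1−f)δ)/sin δ ≈ 0.815, b = sin(fδ)/sin δ ≈ 0.407.
p = a·p₁ + b·p₂ ≈ (0.299, 0.412, -0.861); φ = arcsin(p_z) ≈ -59.43°, λ = atan2(p_y, p_x) ≈ 54.05°.

≈ lat -59.4°, lon 54.0°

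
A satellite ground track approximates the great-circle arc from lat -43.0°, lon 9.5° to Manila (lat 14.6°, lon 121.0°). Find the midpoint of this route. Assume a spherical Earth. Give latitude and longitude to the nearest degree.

Convert each endpoint to a unit vector on the sphere (x = cos φ cos λ, y = cos φ sin λ, z = sin φ).
The central angle between the endpoints is δ = arccos(p₁·p₂) ≈ 2.017 rad (115.5°).
Interpolate at f = 1/2 with slerp weights a = sin((1−f)δ)/sin δ ≈ 0.938, b = sin(fδ)/sin δ ≈ 0.938.
p = a·p₁ + b·p₂ ≈ (0.209, 0.891, -0.403); φ = arcsin(p_z) ≈ -23.77°, λ = atan2(p_y, p_x) ≈ 76.80°.

≈ lat -24°, lon 77°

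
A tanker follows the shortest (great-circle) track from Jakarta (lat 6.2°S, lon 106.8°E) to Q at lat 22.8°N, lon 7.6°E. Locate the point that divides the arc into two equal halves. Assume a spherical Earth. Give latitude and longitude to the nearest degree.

Write both endpoints as unit vectors p₁, p₂ with components (cos φ cos λ, cos φ sin λ, sin φ).
The central angle between the endpoints is δ = arccos(p₁·p₂) ≈ 1.760 rad (100.9°).
Interpolate at f = 1/2 with slerp weights a = sin((1−f)δ)/sin δ ≈ 0.785, b = sin(fδ)/sin δ ≈ 0.785.
p = a·p₁ + b·p₂ ≈ (0.492, 0.843, 0.219); φ = arcsin(p_z) ≈ 12.67°, λ = atan2(p_y, p_x) ≈ 59.74°.

≈ lat 13°N, lon 60°E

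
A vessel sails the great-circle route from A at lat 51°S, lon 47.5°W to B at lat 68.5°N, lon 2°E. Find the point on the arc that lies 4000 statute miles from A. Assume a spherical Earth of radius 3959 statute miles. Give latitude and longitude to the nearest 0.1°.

Write both endpoints as unit vectors p₁, p₂ with components (cos φ cos λ, cos φ sin λ, sin φ).
The central angle between the endpoints is δ = arccos(p₁·p₂) ≈ 2.181 rad (125.0°). The total great-circle distance is δ·R ≈ 2.181 × 3959 ≈ 8636 mi, so the target fraction is f = 4000/8636 ≈ 0.463.
Interpolate at f ≈ 0.463 with slerp weights a = sin((1−f)δ)/sin δ ≈ 1.124, b = sin(fδ)/sin δ ≈ 1.034.
p = a·p₁ + b·p₂ ≈ (0.857, -0.508, 0.088); φ = arcsin(p_z) ≈ 5.06°, λ = atan2(p_y, p_x) ≈ -30.69°.

≈ lat 5.1°N, lon 30.7°W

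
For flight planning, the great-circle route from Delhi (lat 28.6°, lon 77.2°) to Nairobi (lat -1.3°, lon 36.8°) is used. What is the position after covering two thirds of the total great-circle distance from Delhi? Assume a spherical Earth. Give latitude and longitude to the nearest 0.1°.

≈ lat 9.3°, lon 49.2°

Convert each endpoint to a unit vector on the sphere (x = cos φ cos λ, y = cos φ sin λ, z = sin φ).
The central angle between the endpoints is δ = arccos(p₁·p₂) ≈ 0.853 rad (48.9°).
Interpolate at f = 2/3 with slerp weights a = sin((1−f)δ)/sin δ ≈ 0.372, b = sin(fδ)/sin δ ≈ 0.715.
p = a·p₁ + b·p₂ ≈ (0.645, 0.747, 0.162); φ = arcsin(p_z) ≈ 9.33°, λ = atan2(p_y, p_x) ≈ 49.20°.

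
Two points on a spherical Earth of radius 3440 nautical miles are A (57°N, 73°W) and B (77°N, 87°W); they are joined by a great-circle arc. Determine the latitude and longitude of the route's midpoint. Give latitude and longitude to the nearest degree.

≈ (67°N, 77°W)

Convert each endpoint to a unit vector on the sphere (x = cos φ cos λ, y = cos φ sin λ, z = sin φ).
The central angle between the endpoints is δ = arccos(p₁·p₂) ≈ 0.360 rad (20.6°).
Interpolate at f = 1/2 with slerp weights a = sin((1−f)δ)/sin δ ≈ 0.508, b = sin(fδ)/sin δ ≈ 0.508.
p = a·p₁ + b·p₂ ≈ (0.087, -0.379, 0.921); φ = arcsin(p_z) ≈ 67.13°, λ = atan2(p_y, p_x) ≈ -77.08°.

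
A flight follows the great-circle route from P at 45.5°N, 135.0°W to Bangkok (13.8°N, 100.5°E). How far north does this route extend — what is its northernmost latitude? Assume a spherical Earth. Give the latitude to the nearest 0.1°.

The great circle lies in the plane with unit normal n̂ = (p₁ × p₂)/|p₁ × p₂|.
Here n̂_z ≈ -0.574; the vertex latitude is φ_max = arccos|n̂_z| ≈ 54.9°.
Check via Clairaut: cos φ_max = |cos φ₁| · sin C = cos(45.5°)·sin(55.0°) ≈ 0.574, again giving ≈ 54.9°.

≈ 54.9°N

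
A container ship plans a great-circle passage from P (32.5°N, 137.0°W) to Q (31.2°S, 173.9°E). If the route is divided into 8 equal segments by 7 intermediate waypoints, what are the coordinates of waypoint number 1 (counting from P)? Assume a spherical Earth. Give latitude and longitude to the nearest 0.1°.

≈ (24.9°N, 144.1°W)

Convert each endpoint to a unit vector on the sphere (x = cos φ cos λ, y = cos φ sin λ, z = sin φ).
The central angle between the endpoints is δ = arccos(p₁·p₂) ≈ 1.376 rad (78.8°).
Interpolate at f = 1/8 with slerp weights a = sin((1−f)δ)/sin δ ≈ 0.951, b = sin(fδ)/sin δ ≈ 0.174.
p = a·p₁ + b·p₂ ≈ (-0.735, -0.531, 0.421); φ = arcsin(p_z) ≈ 24.89°, λ = atan2(p_y, p_x) ≈ -144.14°.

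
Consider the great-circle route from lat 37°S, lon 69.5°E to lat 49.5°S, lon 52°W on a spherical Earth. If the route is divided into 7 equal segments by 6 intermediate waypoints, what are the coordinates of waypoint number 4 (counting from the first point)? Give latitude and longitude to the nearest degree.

≈ lat 63°S, lon 7°E

Convert each endpoint to a unit vector on the sphere (x = cos φ cos λ, y = cos φ sin λ, z = sin φ).
The central angle between the endpoints is δ = arccos(p₁·p₂) ≈ 1.383 rad (79.2°).
Interpolate at f = 4/7 with slerp weights a = sin((1−f)δ)/sin δ ≈ 0.569, b = sin(fδ)/sin δ ≈ 0.723.
p = a·p₁ + b·p₂ ≈ (0.448, 0.055, -0.892); φ = arcsin(p_z) ≈ -63.15°, λ = atan2(p_y, p_x) ≈ 7.02°.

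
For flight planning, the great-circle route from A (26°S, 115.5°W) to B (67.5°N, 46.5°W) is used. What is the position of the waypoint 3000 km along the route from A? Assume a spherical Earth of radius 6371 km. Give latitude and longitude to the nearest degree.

Write both endpoints as unit vectors p₁, p₂ with components (cos φ cos λ, cos φ sin λ, sin φ).
The central angle between the endpoints is δ = arccos(p₁·p₂) ≈ 1.856 rad (106.4°). The total great-circle distance is δ·R ≈ 1.856 × 6371 ≈ 11827 km, so the target fraction is f = 3000/11827 ≈ 0.254.
Interpolate at f ≈ 0.254 with slerp weights a = sin((1−f)δ)/sin δ ≈ 1.024, b = sin(fδ)/sin δ ≈ 0.473.
p = a·p₁ + b·p₂ ≈ (-0.272, -0.962, -0.012); φ = arcsin(p_z) ≈ -0.70°, λ = atan2(p_y, p_x) ≈ -105.77°.

≈ (1°S, 106°W)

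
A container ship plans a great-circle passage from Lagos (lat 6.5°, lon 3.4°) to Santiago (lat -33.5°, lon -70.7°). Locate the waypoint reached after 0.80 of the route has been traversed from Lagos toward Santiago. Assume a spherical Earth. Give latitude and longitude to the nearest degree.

≈ lat -28°, lon -53°

From cos δ = sin φ₁ sin φ₂ + cos φ₁ cos φ₂ cos Δλ, the central angle is δ ≈ 1.406 rad (80.5°).
Interpolate at f = 0.80 with slerp weights a = sin((1−f)δ)/sin δ ≈ 0.281, b = sin(fδ)/sin δ ≈ 0.914.
p = a·p₁ + b·p₂ ≈ (0.531, -0.703, -0.473); φ = arcsin(p_z) ≈ -28.22°, λ = atan2(p_y, p_x) ≈ -52.94°.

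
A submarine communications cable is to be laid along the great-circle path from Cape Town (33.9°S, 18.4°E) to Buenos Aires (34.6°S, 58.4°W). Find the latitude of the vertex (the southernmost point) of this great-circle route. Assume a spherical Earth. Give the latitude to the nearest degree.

The great circle lies in the plane with unit normal n̂ = (p₁ × p₂)/|p₁ × p₂|.
Here n̂_z ≈ -0.755; the vertex latitude is φ_max = arccos|n̂_z| ≈ 41.0°.

≈ 41°S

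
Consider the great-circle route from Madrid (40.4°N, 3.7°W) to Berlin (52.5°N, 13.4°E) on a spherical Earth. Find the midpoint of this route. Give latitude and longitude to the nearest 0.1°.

≈ 46.8°N, 3.9°E

Write both endpoints as unit vectors p₁, p₂ with components (cos φ cos λ, cos φ sin λ, sin φ).
The central angle between the endpoints is δ = arccos(p₁·p₂) ≈ 0.293 rad (16.8°).
Interpolate at f = 1/2 with slerp weights a = sin((1−f)δ)/sin δ ≈ 0.505, b = sin(fδ)/sin δ ≈ 0.505.
p = a·p₁ + b·p₂ ≈ (0.683, 0.046, 0.729); φ = arcsin(p_z) ≈ 46.77°, λ = atan2(p_y, p_x) ≈ 3.89°.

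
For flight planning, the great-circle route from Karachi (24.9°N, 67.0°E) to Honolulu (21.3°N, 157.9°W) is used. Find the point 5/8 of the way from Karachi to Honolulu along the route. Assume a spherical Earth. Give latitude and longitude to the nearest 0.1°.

≈ 45.4°N, 157.4°E

Convert each endpoint to a unit vector on the sphere (x = cos φ cos λ, y = cos φ sin λ, z = sin φ).
The central angle between the endpoints is δ = arccos(p₁·p₂) ≈ 2.033 rad (116.5°).
Interpolate at f = 5/8 with slerp weights a = sin((1−f)δ)/sin δ ≈ 0.771, b = sin(fδ)/sin δ ≈ 1.067.
p = a·p₁ + b·p₂ ≈ (-0.648, 0.270, 0.712); φ = arcsin(p_z) ≈ 45.43°, λ = atan2(p_y, p_x) ≈ 157.37°.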